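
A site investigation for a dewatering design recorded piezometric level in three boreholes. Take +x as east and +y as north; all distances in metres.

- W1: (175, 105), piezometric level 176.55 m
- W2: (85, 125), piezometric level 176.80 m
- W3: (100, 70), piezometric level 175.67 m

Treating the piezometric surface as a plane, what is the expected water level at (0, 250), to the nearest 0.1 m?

Differences from W1: to W2 (Δx, Δy, Δh) = (-90, 20, +0.25); to W3 = (-75, -35, -0.88).
Solve a·Δx + b·Δy = Δh: det = (-90)·(-35) − (-75)·20 = 4650.
∂h/∂x = [(+0.25)·(-35) − (-0.88)·20] / 4650 = +0.001903
∂h/∂y = [(-90)·(-0.88) − (-75)·(+0.25)] / 4650 = +0.02106
h(0, 250) = 176.55 + (+0.001903)·(-175) + (+0.02106)·(145) = 176.55 -0.333 +3.054 = 179.271 m.

179.3 m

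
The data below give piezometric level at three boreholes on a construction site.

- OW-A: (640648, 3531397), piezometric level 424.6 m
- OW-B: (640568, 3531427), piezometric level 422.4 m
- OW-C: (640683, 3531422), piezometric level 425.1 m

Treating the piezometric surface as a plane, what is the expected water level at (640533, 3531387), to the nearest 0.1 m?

Taking OW-A as reference: OW-B−OW-A = (-80, 30, -2.2); OW-C−OW-A = (35, 25, +0.5).
Solve a·Δx + b·Δy = Δh: det = (-80)·25 − 35·30 = -3050.
∂h/∂x = [(-2.2)·25 − (+0.5)·30] / -3050 = +0.02295
∂h/∂y = [(-80)·(+0.5) − 35·(-2.2)] / -3050 = -0.01213
h(640533, 3531387) = 424.6 + (+0.02295)·(-115) + (-0.01213)·(-10) = 424.6 -2.639 +0.121 = 422.082 m.

422.1 m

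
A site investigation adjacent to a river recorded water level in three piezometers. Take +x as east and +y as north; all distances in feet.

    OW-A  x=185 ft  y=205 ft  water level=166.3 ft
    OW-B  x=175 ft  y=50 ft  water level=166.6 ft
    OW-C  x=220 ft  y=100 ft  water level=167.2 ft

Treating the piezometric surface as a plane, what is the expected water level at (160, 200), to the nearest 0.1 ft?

165.9 ft

With h = a·x + b·y + c and OW-A as origin, the differences give:
  (-10)·a + (-155)·b = +0.3
  35·a + (-105)·b = +0.9
Eliminate b (×(-105) and ×(-155), subtract): 6475·a = 108.00 → a = ∂h/∂x = +0.01668
Back-substitute: b = ∂h/∂y = -0.003012.
h(160, 200) = 166.3 + (+0.01668)·(-25) + (-0.003012)·(-5) = 166.3 -0.417 +0.015 = 165.898 ft.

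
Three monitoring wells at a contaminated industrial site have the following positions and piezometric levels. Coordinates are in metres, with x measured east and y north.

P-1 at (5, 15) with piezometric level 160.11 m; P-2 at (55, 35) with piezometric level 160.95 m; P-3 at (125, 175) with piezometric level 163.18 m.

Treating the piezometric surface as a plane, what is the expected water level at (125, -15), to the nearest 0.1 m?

161.4 m

Differences from P-1: to P-2 (Δx, Δy, Δh) = (50, 20, +0.84); to P-3 = (120, 160, +3.07).
Solve a·Δx + b·Δy = Δh: det = 50·160 − 120·20 = 5600.
∂h/∂x = [(+0.84)·160 − (+3.07)·20] / 5600 = +0.01304
∂h/∂y = [50·(+3.07) − 120·(+0.84)] / 5600 = +0.009411
h(125, -15) = 160.11 + (+0.01304)·(120) + (+0.009411)·(-30) = 160.11 +1.564 -0.282 = 161.392 m.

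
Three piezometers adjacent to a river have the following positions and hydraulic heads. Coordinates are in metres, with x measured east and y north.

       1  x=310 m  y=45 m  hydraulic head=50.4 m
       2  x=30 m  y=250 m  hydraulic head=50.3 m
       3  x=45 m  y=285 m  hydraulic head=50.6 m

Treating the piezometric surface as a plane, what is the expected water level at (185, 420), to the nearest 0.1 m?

52.2 m

Differences from 1: to 2 (Δx, Δy, Δh) = (-280, 205, -0.1); to 3 = (-265, 240, +0.2).
Determinant of the coordinate differences = (-280)·240 − (-265)·205 = -12875.
∂h/∂x = [(-0.1)·240 − (+0.2)·205] / -12875 = +0.005049
∂h/∂y = [(-280)·(+0.2) − (-265)·(-0.1)] / -12875 = +0.006408
h(185, 420) = 50.4 + (+0.005049)·(-125) + (+0.006408)·(375) = 50.4 -0.631 +2.403 = 52.172 m.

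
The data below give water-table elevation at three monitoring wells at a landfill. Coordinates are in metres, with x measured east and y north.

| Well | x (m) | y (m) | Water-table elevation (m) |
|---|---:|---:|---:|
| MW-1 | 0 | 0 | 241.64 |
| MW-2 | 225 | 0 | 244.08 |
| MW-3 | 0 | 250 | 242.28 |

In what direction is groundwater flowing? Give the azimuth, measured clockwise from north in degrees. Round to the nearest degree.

257°

∂h/∂x = (244.08 − 241.64) / (225 − 0) = +0.01084
∂h/∂y = (242.28 − 241.64) / (250 − 0) = +0.002560
Flow direction (−∇h) has components (-0.01084 E, -0.002560 N).
Azimuth = atan2(E, N) = atan2(-0.01084, -0.002560) = 256.7° ≈ 257°.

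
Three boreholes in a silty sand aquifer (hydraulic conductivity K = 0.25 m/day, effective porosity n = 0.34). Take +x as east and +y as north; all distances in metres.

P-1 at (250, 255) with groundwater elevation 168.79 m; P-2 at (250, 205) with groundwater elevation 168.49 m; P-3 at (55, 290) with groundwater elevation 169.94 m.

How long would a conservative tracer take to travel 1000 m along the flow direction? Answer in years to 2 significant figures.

With h = a·x + b·y + c and P-1 as origin, the differences give:
  0·a + (-50)·b = -0.30
  (-195)·a + 35·b = +1.15
Eliminate b (×35 and ×(-50), subtract): -9750·a = 47.000 → a = ∂h/∂x = -0.004821
Back-substitute: b = ∂h/∂y = +0.006000.
|∇h| = √(-0.004821² + 0.006000²) = 0.007697
Seepage velocity v = K·i/n = 0.25 × 0.007697 / 0.34 = 0.00566 m/day.
t = 1000 / 0.00566 = 1.767e+05 days = 484 years.

480 years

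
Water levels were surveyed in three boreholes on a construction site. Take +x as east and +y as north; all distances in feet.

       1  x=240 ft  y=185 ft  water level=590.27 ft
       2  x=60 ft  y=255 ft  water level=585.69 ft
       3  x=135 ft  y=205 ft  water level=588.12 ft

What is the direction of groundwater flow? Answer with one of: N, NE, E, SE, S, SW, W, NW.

NW

Taking 1 as reference: 2−1 = (-180, 70, -4.58); 3−1 = (-105, 20, -2.15).
Determinant of the coordinate differences = (-180)·20 − (-105)·70 = 3750.
∂h/∂x = [(-4.58)·20 − (-2.15)·70] / 3750 = +0.01571
∂h/∂y = [(-180)·(-2.15) − (-105)·(-4.58)] / 3750 = -0.02504
Flow = −∇h = (-0.01571 east, +0.02504 north), which points northwest.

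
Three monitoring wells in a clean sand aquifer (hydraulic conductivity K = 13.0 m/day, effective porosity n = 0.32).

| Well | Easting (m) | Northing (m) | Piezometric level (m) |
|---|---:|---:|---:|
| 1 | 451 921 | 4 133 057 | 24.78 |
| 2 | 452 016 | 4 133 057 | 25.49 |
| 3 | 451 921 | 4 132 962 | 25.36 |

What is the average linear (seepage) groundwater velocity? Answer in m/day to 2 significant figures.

0.39 m/day

∂h/∂x = (25.49 − 24.78) / (452016 − 451921) = +0.007474
∂h/∂y = (25.36 − 24.78) / (4132962 − 4133057) = -0.006105
|∇h| = √(0.007474² + -0.006105²) = 0.00965
Seepage velocity v = K·i/n = 13.0 × 0.00965 / 0.32 = 0.392 m/day.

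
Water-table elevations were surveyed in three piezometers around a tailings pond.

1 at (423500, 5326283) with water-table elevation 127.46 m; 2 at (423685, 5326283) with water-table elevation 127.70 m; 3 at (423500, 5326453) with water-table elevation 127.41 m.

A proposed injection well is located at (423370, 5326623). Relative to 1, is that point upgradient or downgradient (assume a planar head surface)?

∂h/∂x = (127.70 − 127.46) / (423685 − 423500) = +0.001297
∂h/∂y = (127.41 − 127.46) / (5326453 − 5326283) = -0.0002941
Head at (423370, 5326623) = 127.46 + (+0.001297)·(-130) + (-0.0002941)·(340) = 127.19 m.
That is lower than the 127.46 m at 1, so the point is downgradient.

downgradient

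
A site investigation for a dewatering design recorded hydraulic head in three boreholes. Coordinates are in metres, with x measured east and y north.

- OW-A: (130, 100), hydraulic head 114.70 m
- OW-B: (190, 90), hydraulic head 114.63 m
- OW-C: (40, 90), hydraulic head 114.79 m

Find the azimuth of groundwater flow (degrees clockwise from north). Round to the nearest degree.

119°

Taking OW-A as reference: OW-B−OW-A = (60, -10, -0.07); OW-C−OW-A = (-90, -10, +0.09).
Determinant of the coordinate differences = 60·(-10) − (-90)·(-10) = -1500.
∂h/∂x = [(-0.07)·(-10) − (+0.09)·(-10)] / -1500 = -0.001067
∂h/∂y = [60·(+0.09) − (-90)·(-0.07)] / -1500 = +0.0006000
Flow direction (−∇h) has components (+0.001067 E, -0.0006000 N).
Azimuth = atan2(E, N) = atan2(+0.001067, -0.0006000) = 119.4° ≈ 119°.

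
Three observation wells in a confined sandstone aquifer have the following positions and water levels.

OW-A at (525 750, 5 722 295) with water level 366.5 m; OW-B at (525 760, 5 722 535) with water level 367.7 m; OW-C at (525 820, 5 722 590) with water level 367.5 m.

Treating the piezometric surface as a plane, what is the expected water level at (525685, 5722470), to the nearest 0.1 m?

Differences from OW-A: to OW-B (Δx, Δy, Δh) = (10, 240, +1.2); to OW-C = (70, 295, +1.0).
Solve a·Δx + b·Δy = Δh: det = 10·295 − 70·240 = -13850.
∂h/∂x = [(+1.2)·295 − (+1.0)·240] / -13850 = -0.008231
∂h/∂y = [10·(+1.0) − 70·(+1.2)] / -13850 = +0.005343
h(525685, 5722470) = 366.5 + (-0.008231)·(-65) + (+0.005343)·(175) = 366.5 +0.535 +0.935 = 367.970 m.

368.0 m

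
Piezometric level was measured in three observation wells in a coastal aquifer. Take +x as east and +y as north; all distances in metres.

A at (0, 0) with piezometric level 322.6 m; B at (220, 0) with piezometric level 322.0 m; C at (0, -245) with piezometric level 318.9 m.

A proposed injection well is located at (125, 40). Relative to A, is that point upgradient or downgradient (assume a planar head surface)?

∂h/∂x = (322.0 − 322.6) / (220 − 0) = -0.002727
∂h/∂y = (318.9 − 322.6) / (-245 − 0) = +0.01510
Head at (125, 40) = 322.6 + (-0.002727)·(125) + (+0.01510)·(40) = 322.86 m.
That is higher than the 322.6 m at A, so the point is upgradient.

upgradient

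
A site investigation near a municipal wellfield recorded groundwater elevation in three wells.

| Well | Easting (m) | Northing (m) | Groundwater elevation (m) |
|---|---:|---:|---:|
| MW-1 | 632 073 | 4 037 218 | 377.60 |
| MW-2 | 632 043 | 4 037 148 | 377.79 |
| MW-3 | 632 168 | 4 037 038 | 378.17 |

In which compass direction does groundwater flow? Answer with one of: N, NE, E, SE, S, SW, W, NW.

N

With h = a·x + b·y + c and MW-1 as origin, the differences give:
  (-30)·a + (-70)·b = +0.19
  95·a + (-180)·b = +0.57
Eliminate b (×(-180) and ×(-70), subtract): 12050·a = 5.700 → a = ∂h/∂x = +0.0004730
Back-substitute: b = ∂h/∂y = -0.002917.
Flow = −∇h = (-0.0004730 east, +0.002917 north), which points north.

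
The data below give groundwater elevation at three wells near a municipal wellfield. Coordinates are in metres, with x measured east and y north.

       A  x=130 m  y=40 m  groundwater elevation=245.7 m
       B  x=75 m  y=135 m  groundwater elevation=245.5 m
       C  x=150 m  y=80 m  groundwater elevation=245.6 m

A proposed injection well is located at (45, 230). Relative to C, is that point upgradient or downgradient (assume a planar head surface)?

Differences from A: to B (Δx, Δy, Δh) = (-55, 95, -0.2); to C = (20, 40, -0.1).
Solve a·Δx + b·Δy = Δh: det = (-55)·40 − 20·95 = -4100.
∂h/∂x = [(-0.2)·40 − (-0.1)·95] / -4100 = -0.0003659
∂h/∂y = [(-55)·(-0.1) − 20·(-0.2)] / -4100 = -0.002317
Head at (45, 230) = 245.7 + (-0.0003659)·(-85) + (-0.002317)·(190) = 245.29 m.
That is lower than the 245.6 m at C, so the point is downgradient.

downgradient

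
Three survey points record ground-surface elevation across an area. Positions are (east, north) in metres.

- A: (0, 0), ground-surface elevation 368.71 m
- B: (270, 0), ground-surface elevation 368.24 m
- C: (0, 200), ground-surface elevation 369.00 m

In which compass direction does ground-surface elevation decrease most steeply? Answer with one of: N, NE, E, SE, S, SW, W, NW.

SE

∂z/∂x = (368.24 − 368.71) / (270 − 0) = -0.001741
∂z/∂y = (369.00 − 368.71) / (200 − 0) = +0.001450
Steepest decrease is along −∇f = (+0.001741 E, -0.001450 N) → southeast.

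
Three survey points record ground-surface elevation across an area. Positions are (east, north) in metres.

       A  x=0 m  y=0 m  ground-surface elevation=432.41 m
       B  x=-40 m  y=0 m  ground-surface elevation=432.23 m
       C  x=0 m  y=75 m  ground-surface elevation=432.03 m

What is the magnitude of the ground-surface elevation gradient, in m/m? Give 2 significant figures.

∂z/∂x = (432.23 − 432.41) / (-40 − 0) = +0.004500
∂z/∂y = (432.03 − 432.41) / (75 − 0) = -0.005067
|∇f| = √(0.004500² + -0.005067²) = 0.006777 m/m

0.0068 m/m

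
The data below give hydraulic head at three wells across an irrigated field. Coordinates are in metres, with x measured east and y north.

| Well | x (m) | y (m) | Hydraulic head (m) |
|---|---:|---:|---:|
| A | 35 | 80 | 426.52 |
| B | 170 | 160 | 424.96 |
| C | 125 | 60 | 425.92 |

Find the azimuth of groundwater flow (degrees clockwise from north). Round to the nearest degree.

053°

Differences from A: to B (Δx, Δy, Δh) = (135, 80, -1.56); to C = (90, -20, -0.60).
Determinant of the coordinate differences = 135·(-20) − 90·80 = -9900.
∂h/∂x = [(-1.56)·(-20) − (-0.60)·80] / -9900 = -0.008000
∂h/∂y = [135·(-0.60) − 90·(-1.56)] / -9900 = -0.006000
Flow direction (−∇h) has components (+0.008000 E, +0.006000 N).
Azimuth = atan2(E, N) = atan2(+0.008000, +0.006000) = 53.1° ≈ 053°.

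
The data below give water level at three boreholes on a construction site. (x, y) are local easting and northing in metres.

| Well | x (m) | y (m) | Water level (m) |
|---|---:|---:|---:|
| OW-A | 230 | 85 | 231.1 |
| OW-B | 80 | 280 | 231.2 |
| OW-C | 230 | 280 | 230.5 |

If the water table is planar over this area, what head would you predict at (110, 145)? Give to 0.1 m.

With h = a·x + b·y + c and OW-A as origin, the differences give:
  (-150)·a + 195·b = +0.1
  0·a + 195·b = -0.6
Eliminate b (×195 and ×195, subtract): -29250·a = 136.50 → a = ∂h/∂x = -0.004667
Back-substitute: b = ∂h/∂y = -0.003077.
h(110, 145) = 231.1 + (-0.004667)·(-120) + (-0.003077)·(60) = 231.1 +0.560 -0.185 = 231.475 m.

231.5 m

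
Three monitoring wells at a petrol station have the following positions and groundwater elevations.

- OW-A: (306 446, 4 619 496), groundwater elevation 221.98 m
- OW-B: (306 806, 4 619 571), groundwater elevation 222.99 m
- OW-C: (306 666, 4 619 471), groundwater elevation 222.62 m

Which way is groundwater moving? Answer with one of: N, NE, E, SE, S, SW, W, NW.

W

With h = a·x + b·y + c and OW-A as origin, the differences give:
  360·a + 75·b = +1.01
  220·a + (-25)·b = +0.64
Eliminate b (×(-25) and ×75, subtract): -25500·a = -73.250 → a = ∂h/∂x = +0.002873
Back-substitute: b = ∂h/∂y = -0.0003216.
Flow = −∇h = (-0.002873 east, +0.0003216 north), which points west.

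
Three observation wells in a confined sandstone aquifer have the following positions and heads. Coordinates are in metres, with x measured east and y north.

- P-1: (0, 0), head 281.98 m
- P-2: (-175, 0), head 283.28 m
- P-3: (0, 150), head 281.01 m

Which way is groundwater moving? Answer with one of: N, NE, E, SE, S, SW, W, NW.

∂h/∂x = (283.28 − 281.98) / (-175 − 0) = -0.007429
∂h/∂y = (281.01 − 281.98) / (150 − 0) = -0.006467
Flow = −∇h = (+0.007429 east, +0.006467 north), which points northeast.

NE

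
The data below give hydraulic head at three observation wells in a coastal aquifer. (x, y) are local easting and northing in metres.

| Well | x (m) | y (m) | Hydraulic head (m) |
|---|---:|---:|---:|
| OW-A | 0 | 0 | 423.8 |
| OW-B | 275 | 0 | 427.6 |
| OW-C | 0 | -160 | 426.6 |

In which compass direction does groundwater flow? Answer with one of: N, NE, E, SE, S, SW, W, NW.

NW

∂h/∂x = (427.6 − 423.8) / (275 − 0) = +0.01382
∂h/∂y = (426.6 − 423.8) / (-160 − 0) = -0.01750
Flow = −∇h = (-0.01382 east, +0.01750 north), which points northwest.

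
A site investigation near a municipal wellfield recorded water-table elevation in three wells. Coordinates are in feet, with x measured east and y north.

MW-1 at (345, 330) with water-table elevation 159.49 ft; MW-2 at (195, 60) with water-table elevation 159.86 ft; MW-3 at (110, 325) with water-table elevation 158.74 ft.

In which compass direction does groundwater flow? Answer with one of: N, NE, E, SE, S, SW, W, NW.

NW

With h = a·x + b·y + c and MW-1 as origin, the differences give:
  (-150)·a + (-270)·b = +0.37
  (-235)·a + (-5)·b = -0.75
Eliminate b (×(-5) and ×(-270), subtract): -62700·a = -204.350 → a = ∂h/∂x = +0.003259
Back-substitute: b = ∂h/∂y = -0.003181.
Flow = −∇h = (-0.003259 east, +0.003181 north), which points northwest.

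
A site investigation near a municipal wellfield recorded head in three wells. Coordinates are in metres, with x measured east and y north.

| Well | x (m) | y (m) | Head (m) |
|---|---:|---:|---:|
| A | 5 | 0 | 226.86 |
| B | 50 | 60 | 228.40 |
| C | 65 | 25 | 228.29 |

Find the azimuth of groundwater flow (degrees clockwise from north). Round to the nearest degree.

With h = a·x + b·y + c and A as origin, the differences give:
  45·a + 60·b = +1.54
  60·a + 25·b = +1.43
Eliminate b (×25 and ×60, subtract): -2475·a = -47.300 → a = ∂h/∂x = +0.01911
Back-substitute: b = ∂h/∂y = +0.01133.
Flow direction (−∇h) has components (-0.01911 E, -0.01133 N).
Azimuth = atan2(E, N) = atan2(-0.01911, -0.01133) = 239.3° ≈ 239°.

239°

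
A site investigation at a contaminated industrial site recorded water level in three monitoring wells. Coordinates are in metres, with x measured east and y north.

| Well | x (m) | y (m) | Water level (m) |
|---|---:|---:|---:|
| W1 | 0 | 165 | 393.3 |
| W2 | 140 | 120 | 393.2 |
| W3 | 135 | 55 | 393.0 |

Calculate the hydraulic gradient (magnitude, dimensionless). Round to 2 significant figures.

0.0031

Differences from W1: to W2 (Δx, Δy, Δh) = (140, -45, -0.1); to W3 = (135, -110, -0.3).
Determinant of the coordinate differences = 140·(-110) − 135·(-45) = -9325.
∂h/∂x = [(-0.1)·(-110) − (-0.3)·(-45)] / -9325 = +0.0002681
∂h/∂y = [140·(-0.3) − 135·(-0.1)] / -9325 = +0.003056
|∇h| = √(0.0002681² + 0.003056²) = 0.003068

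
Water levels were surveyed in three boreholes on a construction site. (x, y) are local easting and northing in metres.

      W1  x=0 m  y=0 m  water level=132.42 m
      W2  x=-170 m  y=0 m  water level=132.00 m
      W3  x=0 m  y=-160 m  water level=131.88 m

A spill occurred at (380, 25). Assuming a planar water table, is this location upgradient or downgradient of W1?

upgradient

∂h/∂x = (132.00 − 132.42) / (-170 − 0) = +0.002471
∂h/∂y = (131.88 − 132.42) / (-160 − 0) = +0.003375
Head at (380, 25) = 132.42 + (+0.002471)·(380) + (+0.003375)·(25) = 133.44 m.
That is higher than the 132.42 m at W1, so the point is upgradient.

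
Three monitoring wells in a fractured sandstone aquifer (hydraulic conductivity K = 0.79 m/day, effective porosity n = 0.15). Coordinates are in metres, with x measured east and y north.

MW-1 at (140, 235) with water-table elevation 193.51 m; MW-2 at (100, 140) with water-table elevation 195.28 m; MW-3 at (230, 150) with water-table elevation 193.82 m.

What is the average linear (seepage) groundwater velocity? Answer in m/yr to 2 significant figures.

Differences from MW-1: to MW-2 (Δx, Δy, Δh) = (-40, -95, +1.77); to MW-3 = (90, -85, +0.31).
Determinant of the coordinate differences = (-40)·(-85) − 90·(-95) = 11950.
∂h/∂x = [(+1.77)·(-85) − (+0.31)·(-95)] / 11950 = -0.01013
∂h/∂y = [(-40)·(+0.31) − 90·(+1.77)] / 11950 = -0.01437
|∇h| = √(-0.01013² + -0.01437²) = 0.01758
Seepage velocity v = K·i/n = 0.79 × 0.01758 / 0.15 = 0.09259 m/day = 33.82 m/yr.

34 m/yr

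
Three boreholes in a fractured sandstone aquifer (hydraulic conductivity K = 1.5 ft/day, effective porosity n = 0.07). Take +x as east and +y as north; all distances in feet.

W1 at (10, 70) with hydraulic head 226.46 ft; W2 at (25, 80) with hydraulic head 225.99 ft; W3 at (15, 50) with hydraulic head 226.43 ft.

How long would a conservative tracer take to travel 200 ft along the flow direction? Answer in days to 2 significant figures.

Taking W1 as reference: W2−W1 = (15, 10, -0.47); W3−W1 = (5, -20, -0.03).
Determinant of the coordinate differences = 15·(-20) − 5·10 = -350.
∂h/∂x = [(-0.47)·(-20) − (-0.03)·10] / -350 = -0.02771
∂h/∂y = [15·(-0.03) − 5·(-0.47)] / -350 = -0.005429
|∇h| = √(-0.02771² + -0.005429²) = 0.02824
Seepage velocity v = K·i/n = 1.5 × 0.02824 / 0.07 = 0.6051 ft/day.
t = 200 / 0.6051 = 330.5 days.

330 days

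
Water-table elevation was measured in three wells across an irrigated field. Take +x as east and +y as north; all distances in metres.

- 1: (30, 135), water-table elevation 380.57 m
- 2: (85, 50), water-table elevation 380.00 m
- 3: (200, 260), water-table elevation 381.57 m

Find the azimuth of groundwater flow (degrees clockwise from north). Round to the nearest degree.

185°

Taking 1 as reference: 2−1 = (55, -85, -0.57); 3−1 = (170, 125, +1.00).
Solve a·Δx + b·Δy = Δh: det = 55·125 − 170·(-85) = 21325.
∂h/∂x = [(-0.57)·125 − (+1.00)·(-85)] / 21325 = +0.0006448
∂h/∂y = [55·(+1.00) − 170·(-0.57)] / 21325 = +0.007123
Flow direction (−∇h) has components (-0.0006448 E, -0.007123 N).
Azimuth = atan2(E, N) = atan2(-0.0006448, -0.007123) = 185.2° ≈ 185°.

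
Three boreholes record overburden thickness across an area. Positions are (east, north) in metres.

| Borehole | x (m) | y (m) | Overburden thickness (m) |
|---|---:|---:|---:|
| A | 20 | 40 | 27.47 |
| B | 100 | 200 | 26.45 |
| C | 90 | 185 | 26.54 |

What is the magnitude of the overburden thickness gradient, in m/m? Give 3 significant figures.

0.00783 m/m

Differences from A: to B (Δx, Δy, Δh) = (80, 160, -1.02); to C = (70, 145, -0.93).
Solve a·Δx + b·Δy = Δd: det = 80·145 − 70·160 = 400.
∂d/∂x = [(-1.02)·145 − (-0.93)·160] / 400 = +0.002250
∂d/∂y = [80·(-0.93) − 70·(-1.02)] / 400 = -0.007500
|∇f| = √(0.002250² + -0.007500²) = 0.00783 m/m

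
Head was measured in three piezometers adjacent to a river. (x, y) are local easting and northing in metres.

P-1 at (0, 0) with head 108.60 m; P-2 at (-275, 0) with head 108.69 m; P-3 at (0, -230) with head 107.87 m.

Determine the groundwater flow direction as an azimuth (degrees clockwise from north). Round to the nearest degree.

174°

∂h/∂x = (108.69 − 108.60) / (-275 − 0) = -0.0003273
∂h/∂y = (107.87 − 108.60) / (-230 − 0) = +0.003174
Flow direction (−∇h) has components (+0.0003273 E, -0.003174 N).
Azimuth = atan2(E, N) = atan2(+0.0003273, -0.003174) = 174.1° ≈ 174°.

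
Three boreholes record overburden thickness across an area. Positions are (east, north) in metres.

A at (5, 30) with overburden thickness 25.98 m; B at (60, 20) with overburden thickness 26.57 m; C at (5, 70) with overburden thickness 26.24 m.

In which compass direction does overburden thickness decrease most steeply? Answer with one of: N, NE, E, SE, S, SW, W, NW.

SW

With d = a·x + b·y + c and A as origin, the differences give:
  55·a + (-10)·b = +0.59
  0·a + 40·b = +0.26
Eliminate b (×40 and ×(-10), subtract): 2200·a = 26.200 → a = ∂d/∂x = +0.01191
Back-substitute: b = ∂d/∂y = +0.006500.
Steepest decrease is along −∇f = (-0.01191 E, -0.006500 N) → southwest.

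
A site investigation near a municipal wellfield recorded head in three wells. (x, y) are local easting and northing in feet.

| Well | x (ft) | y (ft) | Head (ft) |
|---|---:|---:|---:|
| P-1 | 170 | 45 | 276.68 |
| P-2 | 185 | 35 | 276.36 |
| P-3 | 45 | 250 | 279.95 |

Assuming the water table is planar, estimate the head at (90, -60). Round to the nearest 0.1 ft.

Three-point gradient (reference P-1): Δ to P-2 = (15, -10, -0.32), Δ to P-3 = (-125, 205, +3.27).
∂h/∂x = -0.01803, ∂h/∂y = +0.004959 (det = 1825).
h(90, -60) = 276.68 + (-0.01803)·(-80) + (+0.004959)·(-105) = 276.68 +1.442 -0.521 = 277.602 ft.

277.6 ft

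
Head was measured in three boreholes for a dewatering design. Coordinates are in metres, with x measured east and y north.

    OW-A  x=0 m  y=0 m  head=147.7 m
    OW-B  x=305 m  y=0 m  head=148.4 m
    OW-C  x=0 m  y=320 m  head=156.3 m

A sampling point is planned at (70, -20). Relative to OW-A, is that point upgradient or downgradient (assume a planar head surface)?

downgradient

∂h/∂x = (148.4 − 147.7) / (305 − 0) = +0.002295
∂h/∂y = (156.3 − 147.7) / (320 − 0) = +0.02688
Head at (70, -20) = 147.7 + (+0.002295)·(70) + (+0.02688)·(-20) = 147.32 m.
That is lower than the 147.7 m at OW-A, so the point is downgradient.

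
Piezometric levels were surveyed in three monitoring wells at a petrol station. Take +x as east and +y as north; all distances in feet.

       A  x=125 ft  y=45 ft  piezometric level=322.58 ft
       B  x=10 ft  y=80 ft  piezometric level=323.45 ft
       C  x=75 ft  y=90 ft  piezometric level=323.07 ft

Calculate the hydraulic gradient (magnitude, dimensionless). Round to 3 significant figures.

0.00744

With h = a·x + b·y + c and A as origin, the differences give:
  (-115)·a + 35·b = +0.87
  (-50)·a + 45·b = +0.49
Eliminate b (×45 and ×35, subtract): -3425·a = 22.000 → a = ∂h/∂x = -0.006423
Back-substitute: b = ∂h/∂y = +0.003752.
|∇h| = √(-0.006423² + 0.003752²) = 0.007439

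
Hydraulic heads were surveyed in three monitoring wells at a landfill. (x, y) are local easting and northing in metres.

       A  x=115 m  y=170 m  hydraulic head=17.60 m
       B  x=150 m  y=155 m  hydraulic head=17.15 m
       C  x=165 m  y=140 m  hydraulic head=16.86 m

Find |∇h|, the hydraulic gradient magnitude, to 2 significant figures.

With h = a·x + b·y + c and A as origin, the differences give:
  35·a + (-15)·b = -0.45
  50·a + (-30)·b = -0.74
Eliminate b (×(-30) and ×(-15), subtract): -300·a = 2.400 → a = ∂h/∂x = -0.008000
Back-substitute: b = ∂h/∂y = +0.01133.
|∇h| = √(-0.008000² + 0.01133²) = 0.01387

0.014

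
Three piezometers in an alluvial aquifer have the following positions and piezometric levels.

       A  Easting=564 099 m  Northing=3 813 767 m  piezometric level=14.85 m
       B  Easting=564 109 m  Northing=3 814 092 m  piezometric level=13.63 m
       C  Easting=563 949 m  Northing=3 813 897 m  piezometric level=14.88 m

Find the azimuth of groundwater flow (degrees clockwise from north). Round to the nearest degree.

043°

With h = a·x + b·y + c and A as origin, the differences give:
  10·a + 325·b = -1.22
  (-150)·a + 130·b = +0.03
Eliminate b (×130 and ×325, subtract): 50050·a = -168.350 → a = ∂h/∂x = -0.003364
Back-substitute: b = ∂h/∂y = -0.003650.
Flow direction (−∇h) has components (+0.003364 E, +0.003650 N).
Azimuth = atan2(E, N) = atan2(+0.003364, +0.003650) = 42.7° ≈ 043°.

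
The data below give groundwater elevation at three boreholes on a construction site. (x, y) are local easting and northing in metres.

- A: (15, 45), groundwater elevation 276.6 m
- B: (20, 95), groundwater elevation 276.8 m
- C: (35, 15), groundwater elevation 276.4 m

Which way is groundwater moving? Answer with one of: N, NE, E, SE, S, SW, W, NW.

SE

With h = a·x + b·y + c and A as origin, the differences give:
  5·a + 50·b = +0.2
  20·a + (-30)·b = -0.2
Eliminate b (×(-30) and ×50, subtract): -1150·a = 4.00 → a = ∂h/∂x = -0.003478
Back-substitute: b = ∂h/∂y = +0.004348.
Flow = −∇h = (+0.003478 east, -0.004348 north), which points southeast.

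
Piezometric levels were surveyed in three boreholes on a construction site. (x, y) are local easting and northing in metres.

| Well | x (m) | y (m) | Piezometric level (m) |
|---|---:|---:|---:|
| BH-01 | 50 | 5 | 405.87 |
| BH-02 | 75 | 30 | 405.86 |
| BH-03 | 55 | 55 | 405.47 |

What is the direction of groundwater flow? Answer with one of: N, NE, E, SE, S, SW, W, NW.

With h = a·x + b·y + c and BH-01 as origin, the differences give:
  25·a + 25·b = -0.01
  5·a + 50·b = -0.40
Eliminate b (×50 and ×25, subtract): 1125·a = 9.500 → a = ∂h/∂x = +0.008444
Back-substitute: b = ∂h/∂y = -0.008844.
Flow = −∇h = (-0.008444 east, +0.008844 north), which points northwest.

NW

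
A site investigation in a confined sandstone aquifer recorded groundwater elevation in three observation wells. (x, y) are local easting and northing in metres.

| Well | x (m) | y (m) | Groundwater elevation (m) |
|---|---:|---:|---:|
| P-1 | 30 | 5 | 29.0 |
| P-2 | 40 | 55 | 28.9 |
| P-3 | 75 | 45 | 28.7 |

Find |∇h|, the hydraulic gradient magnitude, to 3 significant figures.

With h = a·x + b·y + c and P-1 as origin, the differences give:
  10·a + 50·b = -0.1
  45·a + 40·b = -0.3
Eliminate b (×40 and ×50, subtract): -1850·a = 11.00 → a = ∂h/∂x = -0.005946
Back-substitute: b = ∂h/∂y = -0.0008108.
|∇h| = √(-0.005946² + -0.0008108²) = 0.006001

0.00600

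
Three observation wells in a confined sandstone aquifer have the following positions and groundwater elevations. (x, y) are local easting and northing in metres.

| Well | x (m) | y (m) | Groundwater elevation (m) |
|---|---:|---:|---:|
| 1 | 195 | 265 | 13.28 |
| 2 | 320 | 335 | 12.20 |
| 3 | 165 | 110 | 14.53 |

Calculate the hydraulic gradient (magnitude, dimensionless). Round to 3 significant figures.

0.00853

Taking 1 as reference: 2−1 = (125, 70, -1.08); 3−1 = (-30, -155, +1.25).
Solve a·Δx + b·Δy = Δh: det = 125·(-155) − (-30)·70 = -17275.
∂h/∂x = [(-1.08)·(-155) − (+1.25)·70] / -17275 = -0.004625
∂h/∂y = [125·(+1.25) − (-30)·(-1.08)] / -17275 = -0.007169
|∇h| = √(-0.004625² + -0.007169²) = 0.008531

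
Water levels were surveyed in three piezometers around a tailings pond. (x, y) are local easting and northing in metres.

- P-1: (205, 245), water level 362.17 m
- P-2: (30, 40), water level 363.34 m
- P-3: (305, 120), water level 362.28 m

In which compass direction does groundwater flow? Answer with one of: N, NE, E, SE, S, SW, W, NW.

Differences from P-1: to P-2 (Δx, Δy, Δh) = (-175, -205, +1.17); to P-3 = (100, -125, +0.11).
Determinant of the coordinate differences = (-175)·(-125) − 100·(-205) = 42375.
∂h/∂x = [(+1.17)·(-125) − (+0.11)·(-205)] / 42375 = -0.002919
∂h/∂y = [(-175)·(+0.11) − 100·(+1.17)] / 42375 = -0.003215
Flow = −∇h = (+0.002919 east, +0.003215 north), which points northeast.

NE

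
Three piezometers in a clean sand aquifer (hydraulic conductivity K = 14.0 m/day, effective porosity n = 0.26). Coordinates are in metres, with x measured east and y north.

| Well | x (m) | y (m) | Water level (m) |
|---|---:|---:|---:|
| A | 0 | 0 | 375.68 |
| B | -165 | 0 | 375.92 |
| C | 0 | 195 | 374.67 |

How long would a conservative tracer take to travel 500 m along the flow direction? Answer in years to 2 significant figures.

∂h/∂x = (375.92 − 375.68) / (-165 − 0) = -0.001455
∂h/∂y = (374.67 − 375.68) / (195 − 0) = -0.005179
|∇h| = √(-0.001455² + -0.005179²) = 0.00538
Seepage velocity v = K·i/n = 14.0 × 0.00538 / 0.26 = 0.2897 m/day.
t = 500 / 0.2897 = 1726 days = 4.73 years.

4.7 years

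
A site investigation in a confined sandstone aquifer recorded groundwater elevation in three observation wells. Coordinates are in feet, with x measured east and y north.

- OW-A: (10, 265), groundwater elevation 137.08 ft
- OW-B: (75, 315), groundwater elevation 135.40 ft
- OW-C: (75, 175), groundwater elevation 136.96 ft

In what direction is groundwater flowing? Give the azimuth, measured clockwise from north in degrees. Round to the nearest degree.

Differences from OW-A: to OW-B (Δx, Δy, Δh) = (65, 50, -1.68); to OW-C = (65, -90, -0.12).
Determinant of the coordinate differences = 65·(-90) − 65·50 = -9100.
∂h/∂x = [(-1.68)·(-90) − (-0.12)·50] / -9100 = -0.01727
∂h/∂y = [65·(-0.12) − 65·(-1.68)] / -9100 = -0.01114
Flow direction (−∇h) has components (+0.01727 E, +0.01114 N).
Azimuth = atan2(E, N) = atan2(+0.01727, +0.01114) = 57.2° ≈ 057°.

057°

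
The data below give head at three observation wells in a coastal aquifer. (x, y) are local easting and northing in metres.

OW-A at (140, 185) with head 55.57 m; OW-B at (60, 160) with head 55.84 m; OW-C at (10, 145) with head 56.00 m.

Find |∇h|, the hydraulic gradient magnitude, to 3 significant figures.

0.0140

Taking OW-A as reference: OW-B−OW-A = (-80, -25, +0.27); OW-C−OW-A = (-130, -40, +0.43).
Determinant of the coordinate differences = (-80)·(-40) − (-130)·(-25) = -50.
∂h/∂x = [(+0.27)·(-40) − (+0.43)·(-25)] / -50 = +0.001000
∂h/∂y = [(-80)·(+0.43) − (-130)·(+0.27)] / -50 = -0.01400
|∇h| = √(0.001000² + -0.01400²) = 0.01404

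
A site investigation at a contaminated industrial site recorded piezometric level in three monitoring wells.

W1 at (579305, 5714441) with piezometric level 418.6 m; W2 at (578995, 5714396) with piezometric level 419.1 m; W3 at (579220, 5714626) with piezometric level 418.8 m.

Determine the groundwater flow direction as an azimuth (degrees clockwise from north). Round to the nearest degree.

101°

With h = a·x + b·y + c and W1 as origin, the differences give:
  (-310)·a + (-45)·b = +0.5
  (-85)·a + 185·b = +0.2
Eliminate b (×185 and ×(-45), subtract): -61175·a = 101.50 → a = ∂h/∂x = -0.001659
Back-substitute: b = ∂h/∂y = +0.0003188.
Flow direction (−∇h) has components (+0.001659 E, -0.0003188 N).
Azimuth = atan2(E, N) = atan2(+0.001659, -0.0003188) = 100.9° ≈ 101°.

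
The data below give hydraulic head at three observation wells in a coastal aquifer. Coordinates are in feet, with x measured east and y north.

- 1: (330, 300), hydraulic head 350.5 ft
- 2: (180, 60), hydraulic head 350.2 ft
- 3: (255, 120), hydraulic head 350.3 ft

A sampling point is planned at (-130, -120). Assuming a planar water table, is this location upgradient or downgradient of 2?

With h = a·x + b·y + c and 1 as origin, the differences give:
  (-150)·a + (-240)·b = -0.3
  (-75)·a + (-180)·b = -0.2
Eliminate b (×(-180) and ×(-240), subtract): 9000·a = 6.00 → a = ∂h/∂x = +0.0006667
Back-substitute: b = ∂h/∂y = +0.0008333.
Head at (-130, -120) = 350.5 + (+0.0006667)·(-460) + (+0.0008333)·(-420) = 349.84 ft.
That is lower than the 350.2 ft at 2, so the point is downgradient.

downgradient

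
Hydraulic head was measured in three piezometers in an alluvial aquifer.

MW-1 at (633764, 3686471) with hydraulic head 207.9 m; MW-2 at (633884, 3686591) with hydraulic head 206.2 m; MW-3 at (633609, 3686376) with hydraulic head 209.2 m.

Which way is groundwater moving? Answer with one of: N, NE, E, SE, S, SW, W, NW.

N

With h = a·x + b·y + c and MW-1 as origin, the differences give:
  120·a + 120·b = -1.7
  (-155)·a + (-95)·b = +1.3
Eliminate b (×(-95) and ×120, subtract): 7200·a = 5.50 → a = ∂h/∂x = +0.0007639
Back-substitute: b = ∂h/∂y = -0.01493.
Flow = −∇h = (-0.0007639 east, +0.01493 north), which points north.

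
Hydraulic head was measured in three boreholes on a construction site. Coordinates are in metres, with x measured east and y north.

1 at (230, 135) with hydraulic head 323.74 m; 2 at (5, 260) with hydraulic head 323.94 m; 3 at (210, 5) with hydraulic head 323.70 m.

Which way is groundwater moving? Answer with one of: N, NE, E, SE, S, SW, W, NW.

With h = a·x + b·y + c and 1 as origin, the differences give:
  (-225)·a + 125·b = +0.20
  (-20)·a + (-130)·b = -0.04
Eliminate b (×(-130) and ×125, subtract): 31750·a = -21.000 → a = ∂h/∂x = -0.0006614
Back-substitute: b = ∂h/∂y = +0.0004094.
Flow = −∇h = (+0.0006614 east, -0.0004094 north), which points southeast.

SE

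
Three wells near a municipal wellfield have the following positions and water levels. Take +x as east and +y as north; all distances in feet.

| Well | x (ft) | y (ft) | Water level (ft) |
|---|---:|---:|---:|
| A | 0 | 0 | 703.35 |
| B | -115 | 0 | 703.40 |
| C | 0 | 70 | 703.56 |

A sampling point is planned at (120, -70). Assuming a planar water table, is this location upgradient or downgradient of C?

∂h/∂x = (703.40 − 703.35) / (-115 − 0) = -0.0004348
∂h/∂y = (703.56 − 703.35) / (70 − 0) = +0.003000
Head at (120, -70) = 703.35 + (-0.0004348)·(120) + (+0.003000)·(-70) = 703.09 ft.
That is lower than the 703.56 ft at C, so the point is downgradient.

downgradient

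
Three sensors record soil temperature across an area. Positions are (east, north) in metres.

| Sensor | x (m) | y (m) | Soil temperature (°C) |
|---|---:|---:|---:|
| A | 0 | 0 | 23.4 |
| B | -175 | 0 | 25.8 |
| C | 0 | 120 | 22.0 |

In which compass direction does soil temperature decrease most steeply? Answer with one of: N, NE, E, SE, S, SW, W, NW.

NE

∂T/∂x = (25.8 − 23.4) / (-175 − 0) = -0.01371
∂T/∂y = (22.0 − 23.4) / (120 − 0) = -0.01167
Steepest decrease is along −∇f = (+0.01371 E, +0.01167 N) → northeast.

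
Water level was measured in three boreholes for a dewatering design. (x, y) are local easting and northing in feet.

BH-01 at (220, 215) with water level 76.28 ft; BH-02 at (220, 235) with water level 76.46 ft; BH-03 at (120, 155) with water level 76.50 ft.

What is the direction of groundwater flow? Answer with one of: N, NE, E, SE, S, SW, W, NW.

With h = a·x + b·y + c and BH-01 as origin, the differences give:
  0·a + 20·b = +0.18
  (-100)·a + (-60)·b = +0.22
Eliminate b (×(-60) and ×20, subtract): 2000·a = -15.200 → a = ∂h/∂x = -0.007600
Back-substitute: b = ∂h/∂y = +0.009000.
Flow = −∇h = (+0.007600 east, -0.009000 north), which points southeast.

SE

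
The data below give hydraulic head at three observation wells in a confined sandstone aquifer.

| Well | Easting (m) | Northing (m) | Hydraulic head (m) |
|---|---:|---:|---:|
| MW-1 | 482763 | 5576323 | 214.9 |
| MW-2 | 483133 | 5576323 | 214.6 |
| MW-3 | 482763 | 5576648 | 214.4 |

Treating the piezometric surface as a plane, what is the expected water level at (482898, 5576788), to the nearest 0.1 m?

214.1 m

∂h/∂x = (214.6 − 214.9) / (483133 − 482763) = -0.0008108
∂h/∂y = (214.4 − 214.9) / (5576648 − 5576323) = -0.001538
h(482898, 5576788) = 214.9 + (-0.0008108)·(135) + (-0.001538)·(465) = 214.9 -0.109 -0.715 = 214.075 m.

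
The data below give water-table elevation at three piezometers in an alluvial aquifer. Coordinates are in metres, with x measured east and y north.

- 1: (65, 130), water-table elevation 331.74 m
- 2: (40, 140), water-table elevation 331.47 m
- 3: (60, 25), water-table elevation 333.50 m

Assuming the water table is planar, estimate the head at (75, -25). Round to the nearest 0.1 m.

Differences from 1: to 2 (Δx, Δy, Δh) = (-25, 10, -0.27); to 3 = (-5, -105, +1.76).
Solve a·Δx + b·Δy = Δh: det = (-25)·(-105) − (-5)·10 = 2675.
∂h/∂x = [(-0.27)·(-105) − (+1.76)·10] / 2675 = +0.004019
∂h/∂y = [(-25)·(+1.76) − (-5)·(-0.27)] / 2675 = -0.01695
h(75, -25) = 331.74 + (+0.004019)·(10) + (-0.01695)·(-155) = 331.74 +0.040 +2.628 = 334.408 m.

334.4 m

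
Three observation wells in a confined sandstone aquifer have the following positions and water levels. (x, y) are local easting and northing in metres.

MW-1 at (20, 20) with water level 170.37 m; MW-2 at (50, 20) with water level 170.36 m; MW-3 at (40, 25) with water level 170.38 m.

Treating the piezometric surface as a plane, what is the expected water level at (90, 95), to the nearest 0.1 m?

Taking MW-1 as reference: MW-2−MW-1 = (30, 0, -0.01); MW-3−MW-1 = (20, 5, +0.01).
Solve a·Δx + b·Δy = Δh: det = 30·5 − 20·0 = 150.
∂h/∂x = [(-0.01)·5 − (+0.01)·0] / 150 = -0.0003333
∂h/∂y = [30·(+0.01) − 20·(-0.01)] / 150 = +0.003333
h(90, 95) = 170.37 + (-0.0003333)·(70) + (+0.003333)·(75) = 170.37 -0.023 +0.250 = 170.597 m.

170.6 m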